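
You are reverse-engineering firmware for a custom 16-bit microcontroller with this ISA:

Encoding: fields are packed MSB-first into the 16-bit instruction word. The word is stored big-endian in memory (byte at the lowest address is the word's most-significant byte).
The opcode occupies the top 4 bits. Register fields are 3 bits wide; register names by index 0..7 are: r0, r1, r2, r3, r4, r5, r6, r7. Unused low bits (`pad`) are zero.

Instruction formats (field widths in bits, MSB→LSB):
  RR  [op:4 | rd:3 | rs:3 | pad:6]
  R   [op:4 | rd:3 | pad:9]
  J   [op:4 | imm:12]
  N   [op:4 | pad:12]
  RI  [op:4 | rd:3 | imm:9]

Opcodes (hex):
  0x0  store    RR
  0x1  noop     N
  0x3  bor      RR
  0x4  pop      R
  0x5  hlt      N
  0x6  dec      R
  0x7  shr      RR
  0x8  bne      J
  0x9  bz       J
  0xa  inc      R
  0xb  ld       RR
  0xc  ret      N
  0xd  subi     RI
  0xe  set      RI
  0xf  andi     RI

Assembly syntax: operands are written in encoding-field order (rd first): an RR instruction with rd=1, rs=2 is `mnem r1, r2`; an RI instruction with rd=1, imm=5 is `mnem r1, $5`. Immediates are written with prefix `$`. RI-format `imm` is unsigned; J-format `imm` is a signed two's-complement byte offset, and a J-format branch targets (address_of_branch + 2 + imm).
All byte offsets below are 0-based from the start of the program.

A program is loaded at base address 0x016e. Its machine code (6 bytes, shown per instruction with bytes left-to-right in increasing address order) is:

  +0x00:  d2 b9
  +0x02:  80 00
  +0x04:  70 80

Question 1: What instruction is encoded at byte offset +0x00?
subi r1, $185

[00] d2 b9 → 0xd2b9
  top 4b → 0xd → subi [RI]
  rd@[11:9]=0x1 ⇒ r1
  imm@[8:0]=0xb9 ⇒ $185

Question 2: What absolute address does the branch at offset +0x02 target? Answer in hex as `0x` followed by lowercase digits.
0x0172

off 0x02: read 80 00 as big → 0x8000
  opcode bits[15:12]=0x8: bne/J
  [11:0] imm=0 = $0
  target = base 0x016e + off 0x02 + 2 + imm 0 = 0x0172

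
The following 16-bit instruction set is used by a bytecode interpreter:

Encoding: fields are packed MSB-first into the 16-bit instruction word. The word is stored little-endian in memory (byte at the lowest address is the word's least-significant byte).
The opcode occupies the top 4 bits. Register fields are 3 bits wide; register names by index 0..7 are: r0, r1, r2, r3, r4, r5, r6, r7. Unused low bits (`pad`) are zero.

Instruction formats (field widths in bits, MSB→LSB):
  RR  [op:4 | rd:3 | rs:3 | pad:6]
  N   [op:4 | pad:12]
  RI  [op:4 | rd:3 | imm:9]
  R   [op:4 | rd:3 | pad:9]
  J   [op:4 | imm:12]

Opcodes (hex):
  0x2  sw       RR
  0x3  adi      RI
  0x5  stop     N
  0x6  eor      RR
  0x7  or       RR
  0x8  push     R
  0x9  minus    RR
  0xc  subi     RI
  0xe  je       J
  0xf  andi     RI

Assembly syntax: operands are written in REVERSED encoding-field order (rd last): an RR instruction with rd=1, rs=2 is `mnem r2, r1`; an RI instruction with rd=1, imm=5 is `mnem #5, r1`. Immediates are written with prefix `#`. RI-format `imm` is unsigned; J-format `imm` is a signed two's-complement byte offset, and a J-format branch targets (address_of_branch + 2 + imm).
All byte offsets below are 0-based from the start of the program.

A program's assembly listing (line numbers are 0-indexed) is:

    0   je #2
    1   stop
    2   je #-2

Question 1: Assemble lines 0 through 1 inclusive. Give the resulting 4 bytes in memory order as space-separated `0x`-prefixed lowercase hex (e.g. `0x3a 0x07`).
line 0 (je): pack op=0xe:4|imm=2:12 = 0xe002; little→ 02 e0
line 1 (stop): pack op=0x5:4|pad=0:12 = 0x5000; little→ 00 50

0x02 0xe0 0x00 0x50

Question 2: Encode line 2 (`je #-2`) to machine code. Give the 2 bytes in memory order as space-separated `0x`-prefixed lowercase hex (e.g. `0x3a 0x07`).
L2: je op=0xe:4|imm=-2:12 ⇒ 0xeffe ⇒ little fe ef

0xfe 0xef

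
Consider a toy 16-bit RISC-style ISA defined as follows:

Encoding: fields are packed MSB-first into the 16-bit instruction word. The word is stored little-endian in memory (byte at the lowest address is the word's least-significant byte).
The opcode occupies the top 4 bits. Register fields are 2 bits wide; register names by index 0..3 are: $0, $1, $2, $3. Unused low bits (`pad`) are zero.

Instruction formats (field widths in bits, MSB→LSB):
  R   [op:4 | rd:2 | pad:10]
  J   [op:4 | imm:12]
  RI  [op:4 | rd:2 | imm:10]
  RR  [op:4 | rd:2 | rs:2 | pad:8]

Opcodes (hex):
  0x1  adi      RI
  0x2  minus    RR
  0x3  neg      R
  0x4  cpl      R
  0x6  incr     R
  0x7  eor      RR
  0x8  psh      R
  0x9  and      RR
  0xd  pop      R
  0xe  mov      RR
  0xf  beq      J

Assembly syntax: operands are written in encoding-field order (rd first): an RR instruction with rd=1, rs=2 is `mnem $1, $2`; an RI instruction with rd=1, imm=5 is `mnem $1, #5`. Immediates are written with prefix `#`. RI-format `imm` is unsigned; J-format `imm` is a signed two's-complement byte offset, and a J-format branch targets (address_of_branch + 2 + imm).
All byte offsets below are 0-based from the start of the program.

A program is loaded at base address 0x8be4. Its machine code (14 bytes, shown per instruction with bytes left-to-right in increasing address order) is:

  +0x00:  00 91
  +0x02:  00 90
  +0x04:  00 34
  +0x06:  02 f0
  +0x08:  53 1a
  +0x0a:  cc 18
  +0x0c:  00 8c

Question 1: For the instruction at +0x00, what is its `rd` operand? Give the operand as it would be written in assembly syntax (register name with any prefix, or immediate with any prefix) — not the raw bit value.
off 0x00: read 00 91 as little → 0x9100
  top 4b → 0x9 → and [RR]
  rd@[11:10]=0x0 ⇒ $0
  rs@[9:8]=0x1 ⇒ $1

$0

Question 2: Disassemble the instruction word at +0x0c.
psh $3

[0c] 00 8c → 0x8c00
  opcode bits[15:12]=0x8: psh/R
  [11:10] rd=3 = $3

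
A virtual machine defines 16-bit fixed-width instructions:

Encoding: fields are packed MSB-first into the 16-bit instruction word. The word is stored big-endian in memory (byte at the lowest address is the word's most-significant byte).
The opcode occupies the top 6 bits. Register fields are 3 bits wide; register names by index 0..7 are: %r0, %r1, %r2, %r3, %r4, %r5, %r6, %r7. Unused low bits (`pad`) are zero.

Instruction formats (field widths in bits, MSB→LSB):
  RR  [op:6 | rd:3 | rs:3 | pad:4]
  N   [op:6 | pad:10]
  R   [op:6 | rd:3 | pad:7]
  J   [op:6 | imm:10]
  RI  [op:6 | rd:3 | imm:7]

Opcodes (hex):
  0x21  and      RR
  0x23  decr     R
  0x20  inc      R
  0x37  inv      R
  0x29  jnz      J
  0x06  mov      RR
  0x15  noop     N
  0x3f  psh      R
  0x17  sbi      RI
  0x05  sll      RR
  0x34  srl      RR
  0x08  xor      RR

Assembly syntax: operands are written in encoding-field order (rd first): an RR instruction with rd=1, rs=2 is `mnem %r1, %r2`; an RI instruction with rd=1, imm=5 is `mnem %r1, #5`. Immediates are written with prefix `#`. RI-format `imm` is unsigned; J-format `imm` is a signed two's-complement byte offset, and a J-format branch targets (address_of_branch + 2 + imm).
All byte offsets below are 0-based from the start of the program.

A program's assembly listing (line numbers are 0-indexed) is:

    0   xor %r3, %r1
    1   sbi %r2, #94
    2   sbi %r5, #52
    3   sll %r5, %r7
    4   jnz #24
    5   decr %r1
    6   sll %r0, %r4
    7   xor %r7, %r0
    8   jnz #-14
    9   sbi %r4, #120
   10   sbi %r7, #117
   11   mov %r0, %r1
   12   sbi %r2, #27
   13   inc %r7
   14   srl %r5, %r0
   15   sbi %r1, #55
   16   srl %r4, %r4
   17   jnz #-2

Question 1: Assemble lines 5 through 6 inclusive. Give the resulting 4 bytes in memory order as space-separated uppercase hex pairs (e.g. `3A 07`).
line 5 (decr): pack op=0x23:6|rd=1:3|pad=0:7 = 0x8c80; big→ 8c 80
line 6 (sll): pack op=0x5:6|rd=0:3|rs=4:3|pad=0:4 = 0x1440; big→ 14 40

8C 80 14 40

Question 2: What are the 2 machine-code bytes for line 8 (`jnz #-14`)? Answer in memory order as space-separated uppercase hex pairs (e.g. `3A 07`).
A7 F2

8. jnz fields op=0x29:6|imm=-14:10 → word a7f2h → a7 f2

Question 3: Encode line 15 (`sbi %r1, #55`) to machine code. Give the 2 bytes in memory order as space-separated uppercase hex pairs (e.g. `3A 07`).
line 15 (sbi): pack op=0x17:6|rd=1:3|imm=55:7 = 0x5cb7; big→ 5c b7

5C B7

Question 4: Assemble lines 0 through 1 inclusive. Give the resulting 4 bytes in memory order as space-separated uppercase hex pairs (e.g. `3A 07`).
21 90 5D 5E

line 0 (xor): pack op=0x8:6|rd=3:3|rs=1:3|pad=0:4 = 0x2190; big→ 21 90
line 1 (sbi): pack op=0x17:6|rd=2:3|imm=94:7 = 0x5d5e; big→ 5d 5e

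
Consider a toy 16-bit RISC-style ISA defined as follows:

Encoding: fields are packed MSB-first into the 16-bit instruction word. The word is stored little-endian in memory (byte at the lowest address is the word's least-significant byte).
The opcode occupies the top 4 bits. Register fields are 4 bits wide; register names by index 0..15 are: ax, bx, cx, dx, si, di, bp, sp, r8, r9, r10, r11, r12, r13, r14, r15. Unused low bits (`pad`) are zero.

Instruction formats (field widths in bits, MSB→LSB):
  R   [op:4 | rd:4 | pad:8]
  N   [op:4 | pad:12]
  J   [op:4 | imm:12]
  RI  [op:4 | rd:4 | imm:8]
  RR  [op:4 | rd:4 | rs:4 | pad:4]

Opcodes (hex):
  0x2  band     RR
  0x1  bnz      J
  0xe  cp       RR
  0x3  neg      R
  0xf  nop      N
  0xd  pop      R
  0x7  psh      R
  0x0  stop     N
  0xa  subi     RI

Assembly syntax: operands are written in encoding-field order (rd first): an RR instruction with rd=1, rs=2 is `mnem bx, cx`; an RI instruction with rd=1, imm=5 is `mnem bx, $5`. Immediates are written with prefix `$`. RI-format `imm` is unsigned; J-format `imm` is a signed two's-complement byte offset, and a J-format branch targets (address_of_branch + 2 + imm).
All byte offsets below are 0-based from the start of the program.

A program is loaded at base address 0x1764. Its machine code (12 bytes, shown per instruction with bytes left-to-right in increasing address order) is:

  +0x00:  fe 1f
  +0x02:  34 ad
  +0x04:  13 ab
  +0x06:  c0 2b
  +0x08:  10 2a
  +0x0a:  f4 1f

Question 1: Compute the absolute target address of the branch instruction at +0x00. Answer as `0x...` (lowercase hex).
+0x00: fe 1f ⇒ word 0x1ffe (little)
  top 4b → 0x1 → bnz [J]
  imm@[11:0]=0xffe (s12→-2) ⇒ $-2
  target = base 0x1764 + off 0x00 + 2 + imm -2 = 0x1764

0x1764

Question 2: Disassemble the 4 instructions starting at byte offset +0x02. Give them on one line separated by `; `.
subi r13, $52; subi r11, $19; band r11, r12; band r10, bx

+0x02: 34 ad ⇒ word 0xad34 (little)
  top 4b → 0xa → subi [RI]
  rd: (w>>8)&0xf=0xd → r13
  imm: (w>>0)&0xff=0x34 → $52
+0x04: 13 ab ⇒ word 0xab13 (little)
  top 4b → 0xa → subi [RI]
  rd: (w>>8)&0xf=0xb → r11
  imm: (w>>0)&0xff=0x13 → $19
+0x06: c0 2b ⇒ word 0x2bc0 (little)
  top 4b → 0x2 → band [RR]
  rd: (w>>8)&0xf=0xb → r11
  rs: (w>>4)&0xf=0xc → r12
+0x08: 10 2a ⇒ word 0x2a10 (little)
  top 4b → 0x2 → band [RR]
  rd: (w>>8)&0xf=0xa → r10
  rs: (w>>4)&0xf=0x1 → bx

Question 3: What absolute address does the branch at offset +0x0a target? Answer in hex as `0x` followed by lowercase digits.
@+0a  little-endian(f4 1f) = 0x1ff4
  op=0x1ff4>>12=0x1 ⇒ bnz (J)
  imm@[11:0]=0xff4 (s12→-12) ⇒ $-12
  target = base 0x1764 + off 0x0a + 2 + imm -12 = 0x1764

0x1764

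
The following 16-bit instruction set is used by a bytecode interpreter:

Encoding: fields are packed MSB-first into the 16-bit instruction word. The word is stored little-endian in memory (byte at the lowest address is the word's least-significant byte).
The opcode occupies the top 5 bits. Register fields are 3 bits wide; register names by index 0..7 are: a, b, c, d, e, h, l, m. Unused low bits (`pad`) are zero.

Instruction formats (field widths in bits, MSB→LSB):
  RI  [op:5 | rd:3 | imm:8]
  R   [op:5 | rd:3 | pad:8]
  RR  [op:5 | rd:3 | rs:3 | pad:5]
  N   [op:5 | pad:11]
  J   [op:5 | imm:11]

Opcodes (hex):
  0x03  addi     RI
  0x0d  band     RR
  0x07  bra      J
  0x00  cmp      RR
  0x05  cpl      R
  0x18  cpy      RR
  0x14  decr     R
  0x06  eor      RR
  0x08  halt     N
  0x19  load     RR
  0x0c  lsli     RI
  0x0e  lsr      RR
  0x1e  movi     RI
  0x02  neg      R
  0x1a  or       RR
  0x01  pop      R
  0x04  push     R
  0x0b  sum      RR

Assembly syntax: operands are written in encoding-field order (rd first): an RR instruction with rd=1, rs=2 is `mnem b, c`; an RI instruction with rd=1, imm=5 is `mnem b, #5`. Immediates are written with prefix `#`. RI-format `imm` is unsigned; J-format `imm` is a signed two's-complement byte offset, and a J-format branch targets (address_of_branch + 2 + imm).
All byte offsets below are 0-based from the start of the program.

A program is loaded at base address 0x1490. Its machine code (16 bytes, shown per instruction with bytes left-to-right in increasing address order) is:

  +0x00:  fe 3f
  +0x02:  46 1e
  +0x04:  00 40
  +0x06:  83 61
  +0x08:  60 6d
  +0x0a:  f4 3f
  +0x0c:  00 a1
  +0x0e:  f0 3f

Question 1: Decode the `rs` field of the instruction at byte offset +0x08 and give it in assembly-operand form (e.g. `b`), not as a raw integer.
d

[08] 60 6d → 0x6d60
  top 5b → 0xd → band [RR]
  [10:8] rd=5 = h
  [7:5] rs=3 = d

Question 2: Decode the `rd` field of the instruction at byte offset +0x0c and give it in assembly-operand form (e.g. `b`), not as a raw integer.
off 0x0c: read 00 a1 as little → 0xa100
  op=0xa100>>11=0x14 ⇒ decr (R)
  [10:8] rd=1 = b

b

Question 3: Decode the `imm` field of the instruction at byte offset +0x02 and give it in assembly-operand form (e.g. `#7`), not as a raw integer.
#70

@+02  little-endian(46 1e) = 0x1e46
  opcode bits[15:11]=0x3: addi/RI
  rd: (w>>8)&0x7=0x6 → l
  imm: (w>>0)&0xff=0x46 → #70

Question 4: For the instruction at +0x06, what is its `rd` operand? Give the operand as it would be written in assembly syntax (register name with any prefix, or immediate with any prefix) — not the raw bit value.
@+06  little-endian(83 61) = 0x6183
  op=0x6183>>11=0xc ⇒ lsli (RI)
  rd: (w>>8)&0x7=0x1 → b
  imm: (w>>0)&0xff=0x83 → #131

b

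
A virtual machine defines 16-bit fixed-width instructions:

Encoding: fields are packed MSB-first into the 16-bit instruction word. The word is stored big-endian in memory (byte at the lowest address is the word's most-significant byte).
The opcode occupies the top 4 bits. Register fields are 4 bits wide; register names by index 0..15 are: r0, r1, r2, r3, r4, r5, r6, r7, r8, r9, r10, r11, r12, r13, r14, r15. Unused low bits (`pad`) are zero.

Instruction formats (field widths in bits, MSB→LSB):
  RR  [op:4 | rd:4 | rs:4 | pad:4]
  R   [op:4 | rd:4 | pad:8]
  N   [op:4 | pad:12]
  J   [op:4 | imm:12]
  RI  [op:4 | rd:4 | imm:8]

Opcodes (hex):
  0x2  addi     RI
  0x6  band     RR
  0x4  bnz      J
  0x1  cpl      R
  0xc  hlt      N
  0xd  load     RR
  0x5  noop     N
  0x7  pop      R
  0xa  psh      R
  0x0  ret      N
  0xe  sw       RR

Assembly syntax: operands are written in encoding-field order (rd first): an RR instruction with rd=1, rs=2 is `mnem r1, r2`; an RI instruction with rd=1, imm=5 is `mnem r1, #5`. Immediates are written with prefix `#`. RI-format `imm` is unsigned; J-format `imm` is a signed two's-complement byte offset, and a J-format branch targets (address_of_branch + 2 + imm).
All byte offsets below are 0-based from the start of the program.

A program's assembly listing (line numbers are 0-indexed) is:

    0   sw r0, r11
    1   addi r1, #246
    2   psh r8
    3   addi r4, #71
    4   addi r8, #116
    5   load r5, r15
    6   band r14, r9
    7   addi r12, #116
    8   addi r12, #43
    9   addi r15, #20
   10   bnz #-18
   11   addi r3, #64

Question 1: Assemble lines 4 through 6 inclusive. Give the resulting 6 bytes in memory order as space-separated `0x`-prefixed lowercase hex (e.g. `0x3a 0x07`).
0x28 0x74 0xd5 0xf0 0x6e 0x90

L4: addi op=0x2:4|rd=8:4|imm=116:8 ⇒ 0x2874 ⇒ big 28 74
L5: load op=0xd:4|rd=5:4|rs=15:4|pad=0:4 ⇒ 0xd5f0 ⇒ big d5 f0
L6: band op=0x6:4|rd=14:4|rs=9:4|pad=0:4 ⇒ 0x6e90 ⇒ big 6e 90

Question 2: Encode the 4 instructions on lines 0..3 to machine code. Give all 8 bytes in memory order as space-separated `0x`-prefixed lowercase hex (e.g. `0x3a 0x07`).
L0: sw op=0xe:4|rd=0:4|rs=11:4|pad=0:4 ⇒ 0xe0b0 ⇒ big e0 b0
L1: addi op=0x2:4|rd=1:4|imm=246:8 ⇒ 0x21f6 ⇒ big 21 f6
L2: psh op=0xa:4|rd=8:4|pad=0:8 ⇒ 0xa800 ⇒ big a8 00
L3: addi op=0x2:4|rd=4:4|imm=71:8 ⇒ 0x2447 ⇒ big 24 47

0xe0 0xb0 0x21 0xf6 0xa8 0x00 0x24 0x47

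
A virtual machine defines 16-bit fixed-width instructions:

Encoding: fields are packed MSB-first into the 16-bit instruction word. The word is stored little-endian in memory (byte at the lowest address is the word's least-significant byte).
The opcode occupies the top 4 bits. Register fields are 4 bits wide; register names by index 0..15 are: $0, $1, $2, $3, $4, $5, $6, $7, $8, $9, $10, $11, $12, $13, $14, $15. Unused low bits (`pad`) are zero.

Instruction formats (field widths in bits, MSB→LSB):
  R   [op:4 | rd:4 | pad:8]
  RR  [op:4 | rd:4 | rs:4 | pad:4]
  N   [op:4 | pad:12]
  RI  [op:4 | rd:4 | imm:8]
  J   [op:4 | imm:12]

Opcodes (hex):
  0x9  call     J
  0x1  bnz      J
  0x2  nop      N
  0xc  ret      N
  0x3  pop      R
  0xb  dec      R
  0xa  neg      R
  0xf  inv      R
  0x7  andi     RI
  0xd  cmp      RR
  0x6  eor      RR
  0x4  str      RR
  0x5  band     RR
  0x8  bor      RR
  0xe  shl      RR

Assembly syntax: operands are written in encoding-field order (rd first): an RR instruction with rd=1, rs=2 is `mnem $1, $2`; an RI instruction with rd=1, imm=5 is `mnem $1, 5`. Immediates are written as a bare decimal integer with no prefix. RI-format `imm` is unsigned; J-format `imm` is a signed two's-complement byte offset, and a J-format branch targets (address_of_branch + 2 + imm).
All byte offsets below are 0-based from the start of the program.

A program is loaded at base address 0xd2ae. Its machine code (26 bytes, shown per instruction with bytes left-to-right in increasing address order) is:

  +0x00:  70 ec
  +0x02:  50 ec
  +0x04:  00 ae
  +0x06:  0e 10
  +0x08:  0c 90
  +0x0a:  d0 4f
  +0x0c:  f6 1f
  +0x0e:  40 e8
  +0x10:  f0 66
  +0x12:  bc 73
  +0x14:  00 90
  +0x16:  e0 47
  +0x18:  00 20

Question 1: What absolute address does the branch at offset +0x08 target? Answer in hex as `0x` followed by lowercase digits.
0xd2c4

+0x08: 0c 90 ⇒ word 0x900c (little)
  op=0x900c>>12=0x9 ⇒ call (J)
  imm: (w>>0)&0xfff=0xc → 12
  target = base 0xd2ae + off 0x08 + 2 + imm 12 = 0xd2c4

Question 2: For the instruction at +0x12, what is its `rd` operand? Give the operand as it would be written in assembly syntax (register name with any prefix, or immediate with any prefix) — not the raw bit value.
$3

+0x12: bc 73 ⇒ word 0x73bc (little)
  opcode bits[15:12]=0x7: andi/RI
  [11:8] rd=3 = $3
  [7:0] imm=188 = 188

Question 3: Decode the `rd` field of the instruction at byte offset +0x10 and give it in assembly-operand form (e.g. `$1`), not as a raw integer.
off 0x10: read f0 66 as little → 0x66f0
  opcode bits[15:12]=0x6: eor/RR
  rd@[11:8]=0x6 ⇒ $6
  rs@[7:4]=0xf ⇒ $15

$6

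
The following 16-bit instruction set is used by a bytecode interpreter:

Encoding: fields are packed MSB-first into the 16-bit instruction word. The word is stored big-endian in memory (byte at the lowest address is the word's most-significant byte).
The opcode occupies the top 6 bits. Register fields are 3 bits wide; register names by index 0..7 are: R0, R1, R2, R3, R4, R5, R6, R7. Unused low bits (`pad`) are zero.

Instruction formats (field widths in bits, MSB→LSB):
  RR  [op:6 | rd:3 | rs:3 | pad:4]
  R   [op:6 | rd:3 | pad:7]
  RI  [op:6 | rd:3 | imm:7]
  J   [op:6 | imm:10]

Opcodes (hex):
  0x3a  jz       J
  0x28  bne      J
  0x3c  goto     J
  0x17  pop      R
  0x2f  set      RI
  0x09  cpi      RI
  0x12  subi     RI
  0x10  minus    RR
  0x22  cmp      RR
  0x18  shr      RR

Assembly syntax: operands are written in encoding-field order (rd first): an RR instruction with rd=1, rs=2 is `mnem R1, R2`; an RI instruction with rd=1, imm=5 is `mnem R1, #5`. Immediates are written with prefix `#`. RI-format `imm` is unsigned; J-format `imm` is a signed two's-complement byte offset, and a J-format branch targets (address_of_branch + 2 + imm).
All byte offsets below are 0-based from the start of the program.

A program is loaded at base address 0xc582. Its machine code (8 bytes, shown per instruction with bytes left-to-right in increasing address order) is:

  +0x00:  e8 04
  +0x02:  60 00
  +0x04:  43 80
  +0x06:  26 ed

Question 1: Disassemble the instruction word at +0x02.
shr R0, R0

+0x02: 60 00 ⇒ word 0x6000 (big)
  opcode bits[15:10]=0x18: shr/RR
  rd: (w>>7)&0x7=0x0 → R0
  rs: (w>>4)&0x7=0x0 → R0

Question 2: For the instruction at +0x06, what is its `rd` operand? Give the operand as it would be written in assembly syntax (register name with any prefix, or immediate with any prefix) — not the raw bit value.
R5

[06] 26 ed → 0x26ed
  opcode bits[15:10]=0x9: cpi/RI
  rd@[9:7]=0x5 ⇒ R5
  imm@[6:0]=0x6d ⇒ #109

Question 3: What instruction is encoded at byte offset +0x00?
jz #4

off 0x00: read e8 04 as big → 0xe804
  top 6b → 0x3a → jz [J]
  imm@[9:0]=0x4 ⇒ #4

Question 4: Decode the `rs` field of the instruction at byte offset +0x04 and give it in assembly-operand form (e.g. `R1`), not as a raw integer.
R0

off 0x04: read 43 80 as big → 0x4380
  opcode bits[15:10]=0x10: minus/RR
  [9:7] rd=7 = R7
  [6:4] rs=0 = R0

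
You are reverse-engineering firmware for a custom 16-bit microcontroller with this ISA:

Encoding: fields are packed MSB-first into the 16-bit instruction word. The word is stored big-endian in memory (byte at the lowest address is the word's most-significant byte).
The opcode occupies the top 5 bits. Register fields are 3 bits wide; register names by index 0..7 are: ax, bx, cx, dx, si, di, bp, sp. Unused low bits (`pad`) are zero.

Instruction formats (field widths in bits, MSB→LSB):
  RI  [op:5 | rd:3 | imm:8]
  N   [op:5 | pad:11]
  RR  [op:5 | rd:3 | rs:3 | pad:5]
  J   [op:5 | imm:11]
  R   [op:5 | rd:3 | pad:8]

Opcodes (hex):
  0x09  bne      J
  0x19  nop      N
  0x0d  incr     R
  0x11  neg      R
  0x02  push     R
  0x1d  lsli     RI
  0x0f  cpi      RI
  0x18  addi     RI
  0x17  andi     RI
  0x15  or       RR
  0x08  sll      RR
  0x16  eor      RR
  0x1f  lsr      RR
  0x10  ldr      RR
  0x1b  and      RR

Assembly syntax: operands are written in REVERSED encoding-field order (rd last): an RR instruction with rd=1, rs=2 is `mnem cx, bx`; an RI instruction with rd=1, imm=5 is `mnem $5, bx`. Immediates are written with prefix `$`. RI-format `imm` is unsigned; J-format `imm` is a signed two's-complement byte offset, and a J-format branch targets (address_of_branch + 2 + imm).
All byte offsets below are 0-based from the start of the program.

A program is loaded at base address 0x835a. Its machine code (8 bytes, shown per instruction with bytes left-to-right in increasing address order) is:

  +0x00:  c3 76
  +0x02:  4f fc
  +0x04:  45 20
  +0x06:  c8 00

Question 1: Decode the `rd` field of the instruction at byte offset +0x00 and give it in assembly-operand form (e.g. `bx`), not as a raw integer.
dx

+0x00: c3 76 ⇒ word 0xc376 (big)
  opcode bits[15:11]=0x18: addi/RI
  [10:8] rd=3 = dx
  [7:0] imm=118 = $118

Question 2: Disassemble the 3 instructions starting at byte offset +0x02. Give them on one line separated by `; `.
bne $-4; sll bx, di; nop

+0x02: 4f fc ⇒ word 0x4ffc (big)
  op=0x4ffc>>11=0x9 ⇒ bne (J)
  imm@[10:0]=0x7fc (s11→-4) ⇒ $-4
+0x04: 45 20 ⇒ word 0x4520 (big)
  op=0x4520>>11=0x8 ⇒ sll (RR)
  rd@[10:8]=0x5 ⇒ di
  rs@[7:5]=0x1 ⇒ bx
+0x06: c8 00 ⇒ word 0xc800 (big)
  op=0xc800>>11=0x19 ⇒ nop (N)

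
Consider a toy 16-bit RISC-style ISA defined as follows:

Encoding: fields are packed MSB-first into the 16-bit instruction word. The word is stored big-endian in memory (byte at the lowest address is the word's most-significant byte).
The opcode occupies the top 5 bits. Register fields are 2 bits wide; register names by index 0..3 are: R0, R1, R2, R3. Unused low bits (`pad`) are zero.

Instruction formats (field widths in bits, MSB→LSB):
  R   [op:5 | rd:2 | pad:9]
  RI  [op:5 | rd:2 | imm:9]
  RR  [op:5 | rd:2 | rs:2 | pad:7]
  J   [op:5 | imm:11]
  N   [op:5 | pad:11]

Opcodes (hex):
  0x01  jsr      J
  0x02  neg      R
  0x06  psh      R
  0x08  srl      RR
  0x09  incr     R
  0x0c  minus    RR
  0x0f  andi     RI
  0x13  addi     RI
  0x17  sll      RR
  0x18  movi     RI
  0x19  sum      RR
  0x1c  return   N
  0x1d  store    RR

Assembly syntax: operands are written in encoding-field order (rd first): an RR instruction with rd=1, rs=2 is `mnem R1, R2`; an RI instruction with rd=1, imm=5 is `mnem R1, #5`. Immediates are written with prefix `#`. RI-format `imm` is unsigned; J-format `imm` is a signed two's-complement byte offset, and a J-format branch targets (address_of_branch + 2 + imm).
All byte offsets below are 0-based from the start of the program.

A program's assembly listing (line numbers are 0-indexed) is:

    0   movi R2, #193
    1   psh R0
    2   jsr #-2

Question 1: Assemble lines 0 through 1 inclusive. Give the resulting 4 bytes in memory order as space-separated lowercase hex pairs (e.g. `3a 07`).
c4 c1 30 00

line 0 (movi): pack op=0x18:5|rd=2:2|imm=193:9 = 0xc4c1; big→ c4 c1
line 1 (psh): pack op=0x6:5|rd=0:2|pad=0:9 = 0x3000; big→ 30 00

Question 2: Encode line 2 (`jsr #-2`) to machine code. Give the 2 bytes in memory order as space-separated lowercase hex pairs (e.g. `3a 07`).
L2: jsr op=0x1:5|imm=-2:11 ⇒ 0x0ffe ⇒ big 0f fe

0f fe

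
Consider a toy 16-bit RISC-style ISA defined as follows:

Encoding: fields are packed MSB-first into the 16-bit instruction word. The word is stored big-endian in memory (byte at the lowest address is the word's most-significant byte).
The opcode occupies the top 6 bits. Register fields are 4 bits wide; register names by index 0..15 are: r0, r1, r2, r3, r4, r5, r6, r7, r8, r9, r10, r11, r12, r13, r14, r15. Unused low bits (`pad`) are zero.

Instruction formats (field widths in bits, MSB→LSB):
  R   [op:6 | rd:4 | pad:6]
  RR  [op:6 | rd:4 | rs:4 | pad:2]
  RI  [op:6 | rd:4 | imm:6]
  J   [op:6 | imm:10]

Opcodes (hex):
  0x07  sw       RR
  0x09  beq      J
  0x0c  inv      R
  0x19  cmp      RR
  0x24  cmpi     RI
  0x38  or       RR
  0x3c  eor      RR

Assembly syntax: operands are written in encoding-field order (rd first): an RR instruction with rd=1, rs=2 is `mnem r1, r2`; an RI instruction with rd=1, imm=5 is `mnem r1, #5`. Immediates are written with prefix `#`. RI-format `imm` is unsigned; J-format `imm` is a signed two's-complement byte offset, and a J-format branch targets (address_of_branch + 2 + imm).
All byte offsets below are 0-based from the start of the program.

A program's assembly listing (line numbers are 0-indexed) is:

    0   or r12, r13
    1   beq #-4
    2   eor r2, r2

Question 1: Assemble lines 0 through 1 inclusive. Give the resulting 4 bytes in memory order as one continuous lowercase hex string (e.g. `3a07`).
e33427fc

0. or fields op=0x38:6|rd=12:4|rs=13:4|pad=0:2 → word e334h → e3 34
1. beq fields op=0x9:6|imm=-4:10 → word 27fch → 27 fc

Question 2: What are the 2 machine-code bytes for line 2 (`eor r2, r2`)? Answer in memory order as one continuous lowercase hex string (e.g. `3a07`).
f088

line 2 (eor): pack op=0x3c:6|rd=2:4|rs=2:4|pad=0:2 = 0xf088; big→ f0 88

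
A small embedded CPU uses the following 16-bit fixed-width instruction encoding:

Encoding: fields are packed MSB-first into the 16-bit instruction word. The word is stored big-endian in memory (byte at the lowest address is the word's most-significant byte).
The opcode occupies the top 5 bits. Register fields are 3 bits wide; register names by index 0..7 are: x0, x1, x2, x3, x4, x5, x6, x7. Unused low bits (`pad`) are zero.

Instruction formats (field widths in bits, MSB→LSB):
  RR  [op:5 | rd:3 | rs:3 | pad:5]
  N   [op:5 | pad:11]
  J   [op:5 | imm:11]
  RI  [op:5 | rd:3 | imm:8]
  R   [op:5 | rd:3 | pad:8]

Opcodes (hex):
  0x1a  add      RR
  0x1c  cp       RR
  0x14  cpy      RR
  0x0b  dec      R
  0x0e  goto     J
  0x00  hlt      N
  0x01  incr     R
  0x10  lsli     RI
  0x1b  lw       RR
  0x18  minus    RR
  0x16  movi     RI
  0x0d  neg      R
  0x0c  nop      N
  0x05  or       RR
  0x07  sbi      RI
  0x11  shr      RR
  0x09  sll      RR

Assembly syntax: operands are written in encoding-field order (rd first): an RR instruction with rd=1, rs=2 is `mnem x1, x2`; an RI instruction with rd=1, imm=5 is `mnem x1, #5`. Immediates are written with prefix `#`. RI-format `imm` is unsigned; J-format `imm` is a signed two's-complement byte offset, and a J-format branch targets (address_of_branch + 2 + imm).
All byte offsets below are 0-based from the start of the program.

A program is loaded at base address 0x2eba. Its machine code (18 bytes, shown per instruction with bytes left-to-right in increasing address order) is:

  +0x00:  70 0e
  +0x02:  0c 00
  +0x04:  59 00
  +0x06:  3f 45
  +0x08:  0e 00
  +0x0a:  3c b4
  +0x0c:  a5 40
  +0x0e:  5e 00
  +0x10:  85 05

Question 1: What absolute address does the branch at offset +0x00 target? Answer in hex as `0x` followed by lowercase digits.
off 0x00: read 70 0e as big → 0x700e
  opcode bits[15:11]=0xe: goto/J
  imm@[10:0]=0xe ⇒ #14
  target = base 0x2eba + off 0x00 + 2 + imm 14 = 0x2eca

0x2eca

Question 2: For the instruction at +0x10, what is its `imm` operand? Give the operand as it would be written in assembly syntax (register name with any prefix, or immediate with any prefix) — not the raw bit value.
[10] 85 05 → 0x8505
  top 5b → 0x10 → lsli [RI]
  [10:8] rd=5 = x5
  [7:0] imm=5 = #5

#5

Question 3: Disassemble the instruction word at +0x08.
[08] 0e 00 → 0x0e00
  opcode bits[15:11]=0x1: incr/R
  rd@[10:8]=0x6 ⇒ x6

incr x6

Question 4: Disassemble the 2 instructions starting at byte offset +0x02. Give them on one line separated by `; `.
@+02  big-endian(0c 00) = 0x0c00
  top 5b → 0x1 → incr [R]
  [10:8] rd=4 = x4
@+04  big-endian(59 00) = 0x5900
  top 5b → 0xb → dec [R]
  [10:8] rd=1 = x1

incr x4; dec x1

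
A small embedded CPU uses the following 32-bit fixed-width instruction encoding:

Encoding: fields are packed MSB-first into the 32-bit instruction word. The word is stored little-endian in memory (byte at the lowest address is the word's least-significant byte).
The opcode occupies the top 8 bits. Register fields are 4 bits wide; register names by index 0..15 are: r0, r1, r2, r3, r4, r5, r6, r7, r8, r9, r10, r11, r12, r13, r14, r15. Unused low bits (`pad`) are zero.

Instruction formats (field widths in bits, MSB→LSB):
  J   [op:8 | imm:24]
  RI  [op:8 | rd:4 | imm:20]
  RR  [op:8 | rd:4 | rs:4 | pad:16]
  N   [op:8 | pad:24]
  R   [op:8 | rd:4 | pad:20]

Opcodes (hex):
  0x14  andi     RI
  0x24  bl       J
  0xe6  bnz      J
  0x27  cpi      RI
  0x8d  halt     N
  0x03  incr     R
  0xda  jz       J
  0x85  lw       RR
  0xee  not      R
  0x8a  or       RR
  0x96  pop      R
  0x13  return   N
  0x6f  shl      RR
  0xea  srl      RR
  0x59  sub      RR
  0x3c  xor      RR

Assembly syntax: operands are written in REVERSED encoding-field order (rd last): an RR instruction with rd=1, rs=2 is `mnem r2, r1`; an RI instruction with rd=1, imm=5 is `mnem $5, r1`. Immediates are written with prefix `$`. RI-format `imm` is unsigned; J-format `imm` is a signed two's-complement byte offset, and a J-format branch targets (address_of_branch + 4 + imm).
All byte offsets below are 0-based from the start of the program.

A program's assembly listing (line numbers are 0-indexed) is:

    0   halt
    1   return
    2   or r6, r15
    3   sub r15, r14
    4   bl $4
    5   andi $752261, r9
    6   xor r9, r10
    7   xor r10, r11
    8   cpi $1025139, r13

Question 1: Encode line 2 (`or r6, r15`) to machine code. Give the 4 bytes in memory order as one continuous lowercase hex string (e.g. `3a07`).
0000f68a

line 2 (or): pack op=0x8a:8|rd=15:4|rs=6:4|pad=0:16 = 0x8af60000; little→ 00 00 f6 8a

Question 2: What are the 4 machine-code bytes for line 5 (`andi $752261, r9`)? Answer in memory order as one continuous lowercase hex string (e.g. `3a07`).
line 5 (andi): pack op=0x14:8|rd=9:4|imm=752261:20 = 0x149b7a85; little→ 85 7a 9b 14

857a9b14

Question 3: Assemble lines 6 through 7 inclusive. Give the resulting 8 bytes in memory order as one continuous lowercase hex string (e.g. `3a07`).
0000a93c0000ba3c

L6: xor op=0x3c:8|rd=10:4|rs=9:4|pad=0:16 ⇒ 0x3ca90000 ⇒ little 00 00 a9 3c
L7: xor op=0x3c:8|rd=11:4|rs=10:4|pad=0:16 ⇒ 0x3cba0000 ⇒ little 00 00 ba 3c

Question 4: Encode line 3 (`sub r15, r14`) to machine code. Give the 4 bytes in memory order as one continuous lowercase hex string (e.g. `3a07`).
0000ef59

line 3 (sub): pack op=0x59:8|rd=14:4|rs=15:4|pad=0:16 = 0x59ef0000; little→ 00 00 ef 59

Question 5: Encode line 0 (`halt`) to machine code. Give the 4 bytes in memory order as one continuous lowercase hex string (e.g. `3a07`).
L0: halt op=0x8d:8|pad=0:24 ⇒ 0x8d000000 ⇒ little 00 00 00 8d

0000008d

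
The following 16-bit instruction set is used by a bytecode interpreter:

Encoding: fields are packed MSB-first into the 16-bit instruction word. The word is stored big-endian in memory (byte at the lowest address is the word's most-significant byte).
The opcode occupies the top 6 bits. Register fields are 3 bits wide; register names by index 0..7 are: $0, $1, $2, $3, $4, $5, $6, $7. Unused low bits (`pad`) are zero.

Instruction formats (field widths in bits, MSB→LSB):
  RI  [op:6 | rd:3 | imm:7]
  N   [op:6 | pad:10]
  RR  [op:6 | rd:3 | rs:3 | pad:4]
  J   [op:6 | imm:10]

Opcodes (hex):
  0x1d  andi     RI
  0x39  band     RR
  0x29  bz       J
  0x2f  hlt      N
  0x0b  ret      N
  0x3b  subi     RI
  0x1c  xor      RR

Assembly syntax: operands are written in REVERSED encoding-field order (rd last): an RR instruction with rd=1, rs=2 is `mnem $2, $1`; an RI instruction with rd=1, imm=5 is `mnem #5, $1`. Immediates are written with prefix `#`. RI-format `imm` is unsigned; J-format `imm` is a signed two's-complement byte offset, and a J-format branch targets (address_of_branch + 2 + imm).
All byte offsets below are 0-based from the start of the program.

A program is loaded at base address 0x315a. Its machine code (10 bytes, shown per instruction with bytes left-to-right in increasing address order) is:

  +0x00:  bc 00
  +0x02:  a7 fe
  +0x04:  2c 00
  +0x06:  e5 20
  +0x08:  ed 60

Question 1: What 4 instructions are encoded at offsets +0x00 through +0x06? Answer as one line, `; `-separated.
hlt; bz #-2; ret; band $2, $2

[00] bc 00 → 0xbc00
  top 6b → 0x2f → hlt [N]
[02] a7 fe → 0xa7fe
  top 6b → 0x29 → bz [J]
  [9:0] imm=1022 (s10→-2) = #-2
[04] 2c 00 → 0x2c00
  top 6b → 0xb → ret [N]
[06] e5 20 → 0xe520
  top 6b → 0x39 → band [RR]
  [9:7] rd=2 = $2
  [6:4] rs=2 = $2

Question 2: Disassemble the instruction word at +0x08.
@+08  big-endian(ed 60) = 0xed60
  op=0xed60>>10=0x3b ⇒ subi (RI)
  rd: (w>>7)&0x7=0x2 → $2
  imm: (w>>0)&0x7f=0x60 → #96

subi #96, $2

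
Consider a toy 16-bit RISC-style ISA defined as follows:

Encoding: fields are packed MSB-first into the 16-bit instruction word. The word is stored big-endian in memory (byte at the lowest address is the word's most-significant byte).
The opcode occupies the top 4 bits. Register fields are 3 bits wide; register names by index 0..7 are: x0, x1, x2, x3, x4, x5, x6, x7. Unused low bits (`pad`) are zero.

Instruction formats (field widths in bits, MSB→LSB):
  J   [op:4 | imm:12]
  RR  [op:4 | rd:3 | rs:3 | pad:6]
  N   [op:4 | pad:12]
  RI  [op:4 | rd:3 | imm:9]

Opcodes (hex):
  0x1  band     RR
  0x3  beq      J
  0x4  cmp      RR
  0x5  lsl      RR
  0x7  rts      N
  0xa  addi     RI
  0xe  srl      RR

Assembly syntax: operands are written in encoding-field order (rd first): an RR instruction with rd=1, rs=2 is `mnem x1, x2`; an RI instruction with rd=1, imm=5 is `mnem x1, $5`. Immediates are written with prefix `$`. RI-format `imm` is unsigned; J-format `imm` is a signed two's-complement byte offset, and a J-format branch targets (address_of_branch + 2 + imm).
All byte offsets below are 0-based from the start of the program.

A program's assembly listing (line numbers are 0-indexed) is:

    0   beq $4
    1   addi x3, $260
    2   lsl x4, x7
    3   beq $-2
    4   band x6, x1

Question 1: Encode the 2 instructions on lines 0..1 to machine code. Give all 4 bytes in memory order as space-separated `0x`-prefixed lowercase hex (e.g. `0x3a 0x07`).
L0: beq op=0x3:4|imm=4:12 ⇒ 0x3004 ⇒ big 30 04
L1: addi op=0xa:4|rd=3:3|imm=260:9 ⇒ 0xa704 ⇒ big a7 04

0x30 0x04 0xa7 0x04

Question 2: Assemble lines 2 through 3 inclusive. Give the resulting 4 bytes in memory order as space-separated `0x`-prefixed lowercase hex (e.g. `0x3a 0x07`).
0x59 0xc0 0x3f 0xfe

2. lsl fields op=0x5:4|rd=4:3|rs=7:3|pad=0:6 → word 59c0h → 59 c0
3. beq fields op=0x3:4|imm=-2:12 → word 3ffeh → 3f fe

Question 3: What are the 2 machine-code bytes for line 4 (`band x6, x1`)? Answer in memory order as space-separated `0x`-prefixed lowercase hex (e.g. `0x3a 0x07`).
0x1c 0x40

L4: band op=0x1:4|rd=6:3|rs=1:3|pad=0:6 ⇒ 0x1c40 ⇒ big 1c 40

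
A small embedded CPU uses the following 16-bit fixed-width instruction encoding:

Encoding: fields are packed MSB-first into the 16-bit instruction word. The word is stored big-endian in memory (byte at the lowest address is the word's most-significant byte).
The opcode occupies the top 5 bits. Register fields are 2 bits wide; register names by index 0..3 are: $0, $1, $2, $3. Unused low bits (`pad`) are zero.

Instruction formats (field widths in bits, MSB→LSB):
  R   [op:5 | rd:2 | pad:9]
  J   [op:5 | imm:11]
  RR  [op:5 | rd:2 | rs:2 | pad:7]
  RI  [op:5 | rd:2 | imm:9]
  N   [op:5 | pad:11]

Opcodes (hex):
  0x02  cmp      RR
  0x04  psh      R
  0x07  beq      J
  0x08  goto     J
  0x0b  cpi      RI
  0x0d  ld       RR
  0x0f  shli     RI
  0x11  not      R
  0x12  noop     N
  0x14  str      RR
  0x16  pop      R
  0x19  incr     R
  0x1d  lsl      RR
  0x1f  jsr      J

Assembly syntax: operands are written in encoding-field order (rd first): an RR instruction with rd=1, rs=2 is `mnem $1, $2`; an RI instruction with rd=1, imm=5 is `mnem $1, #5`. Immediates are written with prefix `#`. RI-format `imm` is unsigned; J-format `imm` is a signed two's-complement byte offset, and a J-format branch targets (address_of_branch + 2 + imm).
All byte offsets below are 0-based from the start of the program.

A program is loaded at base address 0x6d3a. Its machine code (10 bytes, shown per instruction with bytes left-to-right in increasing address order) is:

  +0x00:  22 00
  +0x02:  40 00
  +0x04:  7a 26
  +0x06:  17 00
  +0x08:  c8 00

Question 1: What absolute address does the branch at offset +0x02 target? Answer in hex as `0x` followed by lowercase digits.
0x6d3e

off 0x02: read 40 00 as big → 0x4000
  op=0x4000>>11=0x8 ⇒ goto (J)
  imm@[10:0]=0x0 ⇒ #0
  target = base 0x6d3a + off 0x02 + 2 + imm 0 = 0x6d3e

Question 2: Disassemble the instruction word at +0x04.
+0x04: 7a 26 ⇒ word 0x7a26 (big)
  op=0x7a26>>11=0xf ⇒ shli (RI)
  [10:9] rd=1 = $1
  [8:0] imm=38 = #38

shli $1, #38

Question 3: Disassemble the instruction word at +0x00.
@+00  big-endian(22 00) = 0x2200
  op=0x2200>>11=0x4 ⇒ psh (R)
  rd: (w>>9)&0x3=0x1 → $1

psh $1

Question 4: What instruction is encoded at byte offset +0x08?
incr $0

[08] c8 00 → 0xc800
  top 5b → 0x19 → incr [R]
  rd@[10:9]=0x0 ⇒ $0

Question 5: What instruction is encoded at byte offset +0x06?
cmp $3, $2

@+06  big-endian(17 00) = 0x1700
  top 5b → 0x2 → cmp [RR]
  rd@[10:9]=0x3 ⇒ $3
  rs@[8:7]=0x2 ⇒ $2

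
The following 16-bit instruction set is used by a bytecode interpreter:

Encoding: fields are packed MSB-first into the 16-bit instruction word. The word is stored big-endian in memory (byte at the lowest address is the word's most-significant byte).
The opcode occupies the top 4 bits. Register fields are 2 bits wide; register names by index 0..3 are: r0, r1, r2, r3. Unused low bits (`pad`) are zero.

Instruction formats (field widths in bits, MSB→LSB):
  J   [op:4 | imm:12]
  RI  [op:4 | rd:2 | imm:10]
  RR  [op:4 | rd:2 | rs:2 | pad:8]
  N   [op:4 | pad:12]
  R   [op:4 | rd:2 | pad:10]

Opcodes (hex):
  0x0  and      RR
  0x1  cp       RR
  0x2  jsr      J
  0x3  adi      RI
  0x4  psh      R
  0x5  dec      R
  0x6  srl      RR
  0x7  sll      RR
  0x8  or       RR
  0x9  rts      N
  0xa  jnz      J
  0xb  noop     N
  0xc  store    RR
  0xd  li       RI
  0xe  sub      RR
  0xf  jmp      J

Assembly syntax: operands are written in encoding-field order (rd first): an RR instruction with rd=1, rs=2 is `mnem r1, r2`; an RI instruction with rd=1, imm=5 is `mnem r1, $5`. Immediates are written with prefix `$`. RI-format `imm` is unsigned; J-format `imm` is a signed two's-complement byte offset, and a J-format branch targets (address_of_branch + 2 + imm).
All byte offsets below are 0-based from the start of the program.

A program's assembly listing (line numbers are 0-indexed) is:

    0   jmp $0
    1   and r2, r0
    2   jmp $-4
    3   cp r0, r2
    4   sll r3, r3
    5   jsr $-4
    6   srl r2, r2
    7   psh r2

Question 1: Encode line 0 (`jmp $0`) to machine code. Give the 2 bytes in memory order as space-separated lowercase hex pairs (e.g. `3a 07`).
0. jmp fields op=0xf:4|imm=0:12 → word f000h → f0 00

f0 00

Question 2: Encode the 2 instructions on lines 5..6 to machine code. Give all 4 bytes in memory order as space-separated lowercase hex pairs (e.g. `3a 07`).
5. jsr fields op=0x2:4|imm=-4:12 → word 2ffch → 2f fc
6. srl fields op=0x6:4|rd=2:2|rs=2:2|pad=0:8 → word 6a00h → 6a 00

2f fc 6a 00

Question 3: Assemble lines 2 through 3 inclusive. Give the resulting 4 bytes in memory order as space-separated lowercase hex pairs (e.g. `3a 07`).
ff fc 12 00

2. jmp fields op=0xf:4|imm=-4:12 → word fffch → ff fc
3. cp fields op=0x1:4|rd=0:2|rs=2:2|pad=0:8 → word 1200h → 12 00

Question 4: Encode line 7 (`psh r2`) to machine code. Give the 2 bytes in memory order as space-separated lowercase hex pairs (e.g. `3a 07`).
L7: psh op=0x4:4|rd=2:2|pad=0:10 ⇒ 0x4800 ⇒ big 48 00

48 00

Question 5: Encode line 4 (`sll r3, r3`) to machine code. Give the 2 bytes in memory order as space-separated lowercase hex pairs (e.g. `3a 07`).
7f 00

4. sll fields op=0x7:4|rd=3:2|rs=3:2|pad=0:8 → word 7f00h → 7f 00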